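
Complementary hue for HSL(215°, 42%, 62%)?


Complement = opposite side of color wheel = hue + 180°
H' = (215 + 180) mod 360 = 35°
S and L unchanged.
= HSL(35°, 42%, 62%)


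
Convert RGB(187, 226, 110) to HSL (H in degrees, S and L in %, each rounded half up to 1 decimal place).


Normalize: R'=187/255≈0.7333, G'=226/255≈0.8863, B'=110/255≈0.4314
Max=226/255, Min=110/255, Δ=Max-Min=116/255
L = (Max+Min)/2 = (226+110)/510 = 336/510 = 0.65882… → L = 65.9%
L > 0.5 → S = Δ/(2-Max-Min) = 116/(510-226-110) = 116/174 = 0.66666… → S = 66.7%
(the 1/255 factors cancel in S and H, so raw channel differences can be used)
Max is G' → H = 60 × ((B-R)/Δ + 2) = 60 × ((110-187)/116 + 2)
  -77/116 + 2 = -0.6637… + 2 = 1.3362…
  H = 60 × 1.3362… = 80.172…° → H = 80.2°
= HSL(80.2°, 66.7%, 65.9%)


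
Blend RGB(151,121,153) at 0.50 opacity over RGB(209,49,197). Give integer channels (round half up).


C = α×F + (1-α)×B, with 1-α = 0.50
R: 0.50×151 + 0.50×209 = 75.50 + 104.50 = 180.00 → 180
G: 0.50×121 + 0.50×49 = 60.50 + 24.50 = 85.00 → 85
B: 0.50×153 + 0.50×197 = 76.50 + 98.50 = 175.00 → 175
= RGB(180, 85, 175)


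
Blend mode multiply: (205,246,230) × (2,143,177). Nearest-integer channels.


Multiply: C = A×B/255, rounded to nearest integer
R: 205×2/255 = 410/255 ≈ 1.608 → 2
G: 246×143/255 = 35178/255 ≈ 137.953 → 138
B: 230×177/255 = 40710/255 ≈ 159.647 → 160
= RGB(2, 138, 160)


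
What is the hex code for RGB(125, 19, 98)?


R = 125 → 7D (hex)
G = 19 → 13 (hex)
B = 98 → 62 (hex)
Hex = #7D1362


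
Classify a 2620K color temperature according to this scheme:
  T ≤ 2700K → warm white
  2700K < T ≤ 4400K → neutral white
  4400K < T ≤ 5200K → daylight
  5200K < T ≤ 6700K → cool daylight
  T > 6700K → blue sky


Temperature: 2620K
2620K ≤ 2700K → warm white
Classification: warm white


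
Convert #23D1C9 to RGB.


23 → 35 (R)
D1 → 209 (G)
C9 → 201 (B)
= RGB(35, 209, 201)


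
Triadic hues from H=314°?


Triadic: equally spaced at 120° intervals
H1 = 314°
H2 = (314 + 120) mod 360 = 74°
H3 = (314 + 240) mod 360 = 194°
Triadic = 314°, 74°, 194°


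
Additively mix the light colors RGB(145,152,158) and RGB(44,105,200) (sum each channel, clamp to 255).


Additive: each channel = min(255, C₁+C₂)
R: 145+44 = 189 → 189
G: 152+105 = 257 → 255
B: 158+200 = 358 → 255
= RGB(189, 255, 255)


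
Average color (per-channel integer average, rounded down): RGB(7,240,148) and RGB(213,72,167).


Midpoint: each channel = ⌊(C₁+C₂)/2⌋
R: ⌊(7+213)/2⌋ = 110
G: ⌊(240+72)/2⌋ = 156
B: ⌊(148+167)/2⌋ = 157
= RGB(110, 156, 157)


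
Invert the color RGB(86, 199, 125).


Invert: (255-R, 255-G, 255-B)
R: 255-86 = 169
G: 255-199 = 56
B: 255-125 = 130
= RGB(169, 56, 130)


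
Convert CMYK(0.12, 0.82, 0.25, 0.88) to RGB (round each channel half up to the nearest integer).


R = 255 × (1-C) × (1-K) = 255 × 0.88 × 0.12 = 26.928 → 27
G = 255 × (1-M) × (1-K) = 255 × 0.18 × 0.12 = 5.508 → 6
B = 255 × (1-Y) × (1-K) = 255 × 0.75 × 0.12 = 22.95 → 23
= RGB(27, 6, 23)


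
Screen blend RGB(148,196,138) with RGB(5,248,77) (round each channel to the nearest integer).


Screen: C = 255 - (255-A)×(255-B)/255, rounded to nearest integer
R: 255 - (255-148)×(255-5)/255 = 255 - 26750/255 ≈ 255 - 104.902 = 150.098 → 150
G: 255 - (255-196)×(255-248)/255 = 255 - 413/255 ≈ 255 - 1.620 = 253.380 → 253
B: 255 - (255-138)×(255-77)/255 = 255 - 20826/255 ≈ 255 - 81.671 = 173.329 → 173
= RGB(150, 253, 173)


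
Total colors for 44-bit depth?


Colors = 2^bits = 2^44
= 17,592,186,044,416 colors


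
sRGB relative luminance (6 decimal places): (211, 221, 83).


Linearize each channel (sRGB transfer function): c = v/255; c_lin = c/12.92 if c ≤ 0.04045, else ((c+0.055)/1.055)^2.4
  R: 211/255 ≈ 0.827451 > 0.04045 → ((0.827451+0.055)/1.055)^2.4 ≈ 0.651406
  G: 221/255 ≈ 0.866667 > 0.04045 → ((0.866667+0.055)/1.055)^2.4 ≈ 0.723055
  B: 83/255 ≈ 0.325490 > 0.04045 → ((0.325490+0.055)/1.055)^2.4 ≈ 0.086500
R_lin = 0.651406, G_lin = 0.723055, B_lin = 0.086500
L = 0.2126×R + 0.7152×G + 0.0722×B
L = 0.2126×0.651406 + 0.7152×0.723055 + 0.0722×0.086500
L ≈ 0.661863


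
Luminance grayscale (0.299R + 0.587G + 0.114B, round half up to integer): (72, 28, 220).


Gray = 0.299×R + 0.587×G + 0.114×B
Gray = 0.299×72 + 0.587×28 + 0.114×220
Gray = 21.528 + 16.436 + 25.080
Gray = 63.044 → round half up → 63
Gray = 63


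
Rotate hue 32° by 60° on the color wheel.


New hue = (H + rotation) mod 360
New hue = (32 + 60) mod 360
= 92 mod 360
= 92°


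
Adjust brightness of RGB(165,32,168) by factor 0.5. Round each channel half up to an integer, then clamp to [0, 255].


Multiply each channel by 0.5, round half up, clamp to [0, 255]
R: 165×0.5 = 82.5 → round → 83
G: 32×0.5 = 16
B: 168×0.5 = 84
= RGB(83, 16, 84)


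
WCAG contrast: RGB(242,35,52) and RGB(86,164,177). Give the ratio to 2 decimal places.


Linearize each sRGB channel c=v/255: c/12.92 if c ≤ 0.04045 else ((c+0.055)/1.055)^2.4
L = 0.2126×R_lin + 0.7152×G_lin + 0.0722×B_lin
Color 1 (242,35,52):
  R=242: 242/255≈0.9490 > 0.04045 → ((0.9490+0.055)/1.055)^2.4 ≈ 0.88792
  G=35: 35/255≈0.1373 > 0.04045 → ((0.1373+0.055)/1.055)^2.4 ≈ 0.01681
  B=52: 52/255≈0.2039 > 0.04045 → ((0.2039+0.055)/1.055)^2.4 ≈ 0.03434
  L1 = 0.2126×0.88792 + 0.7152×0.01681 + 0.0722×0.03434 ≈ 0.20327
Color 2 (86,164,177):
  R=86: 86/255≈0.3373 > 0.04045 → ((0.3373+0.055)/1.055)^2.4 ≈ 0.09306
  G=164: 164/255≈0.6431 > 0.04045 → ((0.6431+0.055)/1.055)^2.4 ≈ 0.37124
  B=177: 177/255≈0.6941 > 0.04045 → ((0.6941+0.055)/1.055)^2.4 ≈ 0.43966
  L2 = 0.2126×0.09306 + 0.7152×0.37124 + 0.0722×0.43966 ≈ 0.31704
Lighter = 0.31704, Darker = 0.20327
Ratio = (L_lighter + 0.05) / (L_darker + 0.05)
Ratio = (0.31704 + 0.05) / (0.20327 + 0.05) = 0.36704 / 0.25327 ≈ 1.4492
Ratio ≈ 1.45:1


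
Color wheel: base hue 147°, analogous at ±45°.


Base hue: 147°
Left analog: (147 - 45) mod 360 = 102°
Right analog: (147 + 45) mod 360 = 192°
Analogous hues = 102° and 192°


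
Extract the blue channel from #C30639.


Color: #C30639
R = C3 = 195
G = 06 = 6
B = 39 = 57
Blue = 57


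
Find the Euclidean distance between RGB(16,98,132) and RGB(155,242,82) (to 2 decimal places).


d = √[(R₁-R₂)² + (G₁-G₂)² + (B₁-B₂)²]
d = √[(16-155)² + (98-242)² + (132-82)²]
d = √[19321 + 20736 + 2500]
d = √42557
d ≈ 206.29


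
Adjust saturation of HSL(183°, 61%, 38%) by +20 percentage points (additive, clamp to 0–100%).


Original S = 61%
Adjustment = +20 percentage points
New S = 61 + (20) = 81
Clamp to [0, 100] → 81
= HSL(183°, 81%, 38%)


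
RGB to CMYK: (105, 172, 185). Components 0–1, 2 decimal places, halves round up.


R'=105/255≈0.4118, G'=172/255≈0.6745, B'=185/255≈0.7255
K = 1 - max(R',G',B') = 1 - 185/255 = 70/255 = 0.27450… → 0.27
(1-R'-K)/(1-K) simplifies to (max-R)/max with max = 185:
C = (185-105)/185 = 80/185 = 0.43243… → 0.43
M = (185-172)/185 = 13/185 = 0.07027… → 0.07
Y = (185-185)/185 = 0/185 = 0 → 0.00
= CMYK(0.43, 0.07, 0.00, 0.27)


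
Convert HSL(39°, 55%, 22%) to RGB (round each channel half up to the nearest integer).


H=39°, S=0.55, L=0.22
C = (1-|2L-1|)×S = (1-|-0.56|)×0.55 = 0.242
H' = H/60 = 39/60 ≈ 0.6500; X = C×(1-|H' mod 2 - 1|) = 0.1573
m = L - C/2 = 0.22 - 0.121 = 0.099
Sector ⌊H'⌋ = 0 → (R',G',B') = (0.242, 0.1573, 0.0)
RGB = ((R'+m)×255, (G'+m)×255, (B'+m)×255) = (86.955, 65.3565, 25.245)
Round half up → RGB(87, 65, 25)


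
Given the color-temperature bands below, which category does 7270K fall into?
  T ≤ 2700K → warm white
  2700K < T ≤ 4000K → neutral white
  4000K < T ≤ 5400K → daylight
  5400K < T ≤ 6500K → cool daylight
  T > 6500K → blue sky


Temperature: 7270K
7270K > 6500K → blue sky
Classification: blue sky


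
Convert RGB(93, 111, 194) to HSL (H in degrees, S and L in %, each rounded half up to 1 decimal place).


Normalize: R'=93/255≈0.3647, G'=111/255≈0.4353, B'=194/255≈0.7608
Max=194/255, Min=93/255, Δ=Max-Min=101/255
L = (Max+Min)/2 = (194+93)/510 = 287/510 = 0.56274… → L = 56.3%
L > 0.5 → S = Δ/(2-Max-Min) = 101/(510-194-93) = 101/223 = 0.45291… → S = 45.3%
(the 1/255 factors cancel in S and H, so raw channel differences can be used)
Max is B' → H = 60 × ((R-G)/Δ + 4) = 60 × ((93-111)/101 + 4)
  -18/101 + 4 = -0.1782… + 4 = 3.8217…
  H = 60 × 3.8217… = 229.306…° → H = 229.3°
= HSL(229.3°, 45.3%, 56.3%)


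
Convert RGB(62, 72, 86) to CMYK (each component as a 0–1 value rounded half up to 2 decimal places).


R'=62/255≈0.2431, G'=72/255≈0.2824, B'=86/255≈0.3373
K = 1 - max(R',G',B') = 1 - 86/255 = 169/255 = 0.66274… → 0.66
(1-R'-K)/(1-K) simplifies to (max-R)/max with max = 86:
C = (86-62)/86 = 24/86 = 0.27906… → 0.28
M = (86-72)/86 = 14/86 = 0.16279… → 0.16
Y = (86-86)/86 = 0/86 = 0 → 0.00
= CMYK(0.28, 0.16, 0.00, 0.66)


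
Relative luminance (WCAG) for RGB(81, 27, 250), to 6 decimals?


Linearize each channel (sRGB transfer function): c = v/255; c_lin = c/12.92 if c ≤ 0.04045, else ((c+0.055)/1.055)^2.4
  R: 81/255 ≈ 0.317647 > 0.04045 → ((0.317647+0.055)/1.055)^2.4 ≈ 0.082283
  G: 27/255 ≈ 0.105882 > 0.04045 → ((0.105882+0.055)/1.055)^2.4 ≈ 0.010960
  B: 250/255 ≈ 0.980392 > 0.04045 → ((0.980392+0.055)/1.055)^2.4 ≈ 0.955973
R_lin = 0.082283, G_lin = 0.010960, B_lin = 0.955973
L = 0.2126×R + 0.7152×G + 0.0722×B
L = 0.2126×0.082283 + 0.7152×0.010960 + 0.0722×0.955973
L ≈ 0.094353


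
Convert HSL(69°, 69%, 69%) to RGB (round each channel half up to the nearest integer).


H=69°, S=0.69, L=0.69
C = (1-|2L-1|)×S = (1-|0.38|)×0.69 = 0.4278
H' = H/60 = 69/60 ≈ 1.1500; X = C×(1-|H' mod 2 - 1|) = 0.36363
m = L - C/2 = 0.69 - 0.2139 = 0.4761
Sector ⌊H'⌋ = 1 → (R',G',B') = (0.36363, 0.4278, 0.0)
RGB = ((R'+m)×255, (G'+m)×255, (B'+m)×255) = (214.13115, 230.4945, 121.4055)
Round half up → RGB(214, 230, 121)


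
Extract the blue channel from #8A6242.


Color: #8A6242
R = 8A = 138
G = 62 = 98
B = 42 = 66
Blue = 66


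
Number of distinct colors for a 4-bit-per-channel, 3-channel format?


Total bits = 4 bits/channel × 3 channels = 12 bits
Distinct colors = 2^12
= 4,096 colors


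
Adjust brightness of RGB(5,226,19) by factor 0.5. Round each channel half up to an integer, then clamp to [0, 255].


Multiply each channel by 0.5, round half up, clamp to [0, 255]
R: 5×0.5 = 2.5 → round → 3
G: 226×0.5 = 113
B: 19×0.5 = 9.5 → round → 10
= RGB(3, 113, 10)


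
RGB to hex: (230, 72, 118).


R = 230 → E6 (hex)
G = 72 → 48 (hex)
B = 118 → 76 (hex)
Hex = #E64876


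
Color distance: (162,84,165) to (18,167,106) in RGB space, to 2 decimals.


d = √[(R₁-R₂)² + (G₁-G₂)² + (B₁-B₂)²]
d = √[(162-18)² + (84-167)² + (165-106)²]
d = √[20736 + 6889 + 3481]
d = √31106
d ≈ 176.37


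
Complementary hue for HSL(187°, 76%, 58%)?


Complement = opposite side of color wheel = hue + 180°
H' = (187 + 180) mod 360 = 7°
S and L unchanged.
= HSL(7°, 76%, 58%)


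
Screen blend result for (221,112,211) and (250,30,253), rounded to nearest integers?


Screen: C = 255 - (255-A)×(255-B)/255, rounded to nearest integer
R: 255 - (255-221)×(255-250)/255 = 255 - 170/255 ≈ 255 - 0.667 = 254.333 → 254
G: 255 - (255-112)×(255-30)/255 = 255 - 32175/255 ≈ 255 - 126.176 = 128.824 → 129
B: 255 - (255-211)×(255-253)/255 = 255 - 88/255 ≈ 255 - 0.345 = 254.655 → 255
= RGB(254, 129, 255)


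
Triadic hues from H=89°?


Triadic: equally spaced at 120° intervals
H1 = 89°
H2 = (89 + 120) mod 360 = 209°
H3 = (89 + 240) mod 360 = 329°
Triadic = 89°, 209°, 329°


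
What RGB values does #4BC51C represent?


4B → 75 (R)
C5 → 197 (G)
1C → 28 (B)
= RGB(75, 197, 28)


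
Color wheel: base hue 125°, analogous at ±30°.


Base hue: 125°
Left analog: (125 - 30) mod 360 = 95°
Right analog: (125 + 30) mod 360 = 155°
Analogous hues = 95° and 155°


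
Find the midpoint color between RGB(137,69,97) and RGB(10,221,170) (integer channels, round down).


Midpoint: each channel = ⌊(C₁+C₂)/2⌋
R: ⌊(137+10)/2⌋ = 73
G: ⌊(69+221)/2⌋ = 145
B: ⌊(97+170)/2⌋ = 133
= RGB(73, 145, 133)


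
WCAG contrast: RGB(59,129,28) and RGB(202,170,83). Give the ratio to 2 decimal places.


Linearize each sRGB channel c=v/255: c/12.92 if c ≤ 0.04045 else ((c+0.055)/1.055)^2.4
L = 0.2126×R_lin + 0.7152×G_lin + 0.0722×B_lin
Color 1 (59,129,28):
  R=59: 59/255≈0.2314 > 0.04045 → ((0.2314+0.055)/1.055)^2.4 ≈ 0.04374
  G=129: 129/255≈0.5059 > 0.04045 → ((0.5059+0.055)/1.055)^2.4 ≈ 0.21953
  B=28: 28/255≈0.1098 > 0.04045 → ((0.1098+0.055)/1.055)^2.4 ≈ 0.01161
  L1 = 0.2126×0.04374 + 0.7152×0.21953 + 0.0722×0.01161 ≈ 0.16714
Color 2 (202,170,83):
  R=202: 202/255≈0.7922 > 0.04045 → ((0.7922+0.055)/1.055)^2.4 ≈ 0.59062
  G=170: 170/255≈0.6667 > 0.04045 → ((0.6667+0.055)/1.055)^2.4 ≈ 0.40198
  B=83: 83/255≈0.3255 > 0.04045 → ((0.3255+0.055)/1.055)^2.4 ≈ 0.08650
  L2 = 0.2126×0.59062 + 0.7152×0.40198 + 0.0722×0.08650 ≈ 0.41931
Lighter = 0.41931, Darker = 0.16714
Ratio = (L_lighter + 0.05) / (L_darker + 0.05)
Ratio = (0.41931 + 0.05) / (0.16714 + 0.05) = 0.46931 / 0.21714 ≈ 2.1613
Ratio ≈ 2.16:1


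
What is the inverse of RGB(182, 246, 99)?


Invert: (255-R, 255-G, 255-B)
R: 255-182 = 73
G: 255-246 = 9
B: 255-99 = 156
= RGB(73, 9, 156)


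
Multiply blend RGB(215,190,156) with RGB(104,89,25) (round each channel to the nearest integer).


Multiply: C = A×B/255, rounded to nearest integer
R: 215×104/255 = 22360/255 ≈ 87.686 → 88
G: 190×89/255 = 16910/255 ≈ 66.314 → 66
B: 156×25/255 = 3900/255 ≈ 15.294 → 15
= RGB(88, 66, 15)


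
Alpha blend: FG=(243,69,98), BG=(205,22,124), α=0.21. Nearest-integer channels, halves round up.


C = α×F + (1-α)×B, with 1-α = 0.79
R: 0.21×243 + 0.79×205 = 51.03 + 161.95 = 212.98 → 213
G: 0.21×69 + 0.79×22 = 14.49 + 17.38 = 31.87 → 32
B: 0.21×98 + 0.79×124 = 20.58 + 97.96 = 118.54 → 119
= RGB(213, 32, 119)


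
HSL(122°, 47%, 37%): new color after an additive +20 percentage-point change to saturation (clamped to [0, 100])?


Original S = 47%
Adjustment = +20 percentage points
New S = 47 + (20) = 67
Clamp to [0, 100] → 67
= HSL(122°, 67%, 37%)


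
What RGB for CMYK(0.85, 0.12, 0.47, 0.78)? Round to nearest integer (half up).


R = 255 × (1-C) × (1-K) = 255 × 0.15 × 0.22 = 8.415 → 8
G = 255 × (1-M) × (1-K) = 255 × 0.88 × 0.22 = 49.368 → 49
B = 255 × (1-Y) × (1-K) = 255 × 0.53 × 0.22 = 29.733 → 30
= RGB(8, 49, 30)


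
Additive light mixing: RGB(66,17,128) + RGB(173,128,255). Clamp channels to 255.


Additive: each channel = min(255, C₁+C₂)
R: 66+173 = 239 → 239
G: 17+128 = 145 → 145
B: 128+255 = 383 → 255
= RGB(239, 145, 255)


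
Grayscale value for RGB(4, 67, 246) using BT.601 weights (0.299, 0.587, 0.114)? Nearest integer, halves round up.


Gray = 0.299×R + 0.587×G + 0.114×B
Gray = 0.299×4 + 0.587×67 + 0.114×246
Gray = 1.196 + 39.329 + 28.044
Gray = 68.569 → round half up → 69
Gray = 69


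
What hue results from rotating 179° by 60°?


New hue = (H + rotation) mod 360
New hue = (179 + 60) mod 360
= 239 mod 360
= 239°


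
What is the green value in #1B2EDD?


Color: #1B2EDD
R = 1B = 27
G = 2E = 46
B = DD = 221
Green = 46


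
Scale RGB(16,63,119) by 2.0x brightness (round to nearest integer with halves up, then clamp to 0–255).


Multiply each channel by 2.0, round half up, clamp to [0, 255]
R: 16×2.0 = 32
G: 63×2.0 = 126
B: 119×2.0 = 238
= RGB(32, 126, 238)


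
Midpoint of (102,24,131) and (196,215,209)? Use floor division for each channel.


Midpoint: each channel = ⌊(C₁+C₂)/2⌋
R: ⌊(102+196)/2⌋ = 149
G: ⌊(24+215)/2⌋ = 119
B: ⌊(131+209)/2⌋ = 170
= RGB(149, 119, 170)


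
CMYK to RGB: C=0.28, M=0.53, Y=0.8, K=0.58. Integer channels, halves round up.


R = 255 × (1-C) × (1-K) = 255 × 0.72 × 0.42 = 77.112 → 77
G = 255 × (1-M) × (1-K) = 255 × 0.47 × 0.42 = 50.337 → 50
B = 255 × (1-Y) × (1-K) = 255 × 0.20 × 0.42 = 21.42 → 21
= RGB(77, 50, 21)


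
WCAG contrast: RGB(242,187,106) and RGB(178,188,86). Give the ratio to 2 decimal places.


Linearize each sRGB channel c=v/255: c/12.92 if c ≤ 0.04045 else ((c+0.055)/1.055)^2.4
L = 0.2126×R_lin + 0.7152×G_lin + 0.0722×B_lin
Color 1 (242,187,106):
  R=242: 242/255≈0.9490 > 0.04045 → ((0.9490+0.055)/1.055)^2.4 ≈ 0.88792
  G=187: 187/255≈0.7333 > 0.04045 → ((0.7333+0.055)/1.055)^2.4 ≈ 0.49693
  B=106: 106/255≈0.4157 > 0.04045 → ((0.4157+0.055)/1.055)^2.4 ≈ 0.14413
  L1 = 0.2126×0.88792 + 0.7152×0.49693 + 0.0722×0.14413 ≈ 0.55459
Color 2 (178,188,86):
  R=178: 178/255≈0.6980 > 0.04045 → ((0.6980+0.055)/1.055)^2.4 ≈ 0.44520
  G=188: 188/255≈0.7373 > 0.04045 → ((0.7373+0.055)/1.055)^2.4 ≈ 0.50289
  B=86: 86/255≈0.3373 > 0.04045 → ((0.3373+0.055)/1.055)^2.4 ≈ 0.09306
  L2 = 0.2126×0.44520 + 0.7152×0.50289 + 0.0722×0.09306 ≈ 0.46103
Lighter = 0.55459, Darker = 0.46103
Ratio = (L_lighter + 0.05) / (L_darker + 0.05)
Ratio = (0.55459 + 0.05) / (0.46103 + 0.05) = 0.60459 / 0.51103 ≈ 1.1831
Ratio ≈ 1.18:1


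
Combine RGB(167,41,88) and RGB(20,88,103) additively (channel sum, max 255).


Additive: each channel = min(255, C₁+C₂)
R: 167+20 = 187 → 187
G: 41+88 = 129 → 129
B: 88+103 = 191 → 191
= RGB(187, 129, 191)


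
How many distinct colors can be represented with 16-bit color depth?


Colors = 2^bits = 2^16
= 65,536 colors


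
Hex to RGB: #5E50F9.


5E → 94 (R)
50 → 80 (G)
F9 → 249 (B)
= RGB(94, 80, 249)


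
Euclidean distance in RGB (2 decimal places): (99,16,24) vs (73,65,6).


d = √[(R₁-R₂)² + (G₁-G₂)² + (B₁-B₂)²]
d = √[(99-73)² + (16-65)² + (24-6)²]
d = √[676 + 2401 + 324]
d = √3401
d ≈ 58.32


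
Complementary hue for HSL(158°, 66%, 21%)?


Complement = opposite side of color wheel = hue + 180°
H' = (158 + 180) mod 360 = 338°
S and L unchanged.
= HSL(338°, 66%, 21%)


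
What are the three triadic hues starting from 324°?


Triadic: equally spaced at 120° intervals
H1 = 324°
H2 = (324 + 120) mod 360 = 84°
H3 = (324 + 240) mod 360 = 204°
Triadic = 324°, 84°, 204°


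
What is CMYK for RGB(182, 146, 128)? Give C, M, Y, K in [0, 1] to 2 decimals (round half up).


R'=182/255≈0.7137, G'=146/255≈0.5725, B'=128/255≈0.5020
K = 1 - max(R',G',B') = 1 - 182/255 = 73/255 = 0.28627… → 0.29
(1-R'-K)/(1-K) simplifies to (max-R)/max with max = 182:
C = (182-182)/182 = 0/182 = 0 → 0.00
M = (182-146)/182 = 36/182 = 0.19780… → 0.20
Y = (182-128)/182 = 54/182 = 0.29670… → 0.30
= CMYK(0.00, 0.20, 0.30, 0.29)


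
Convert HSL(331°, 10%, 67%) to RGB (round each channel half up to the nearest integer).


H=331°, S=0.10, L=0.67
C = (1-|2L-1|)×S = (1-|0.34|)×0.10 = 0.066
H' = H/60 = 331/60 ≈ 5.5167; X = C×(1-|H' mod 2 - 1|) = 0.0319
m = L - C/2 = 0.67 - 0.033 = 0.637
Sector ⌊H'⌋ = 5 → (R',G',B') = (0.066, 0.0, 0.0319)
RGB = ((R'+m)×255, (G'+m)×255, (B'+m)×255) = (179.265, 162.435, 170.5695)
Round half up → RGB(179, 162, 171)


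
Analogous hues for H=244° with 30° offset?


Base hue: 244°
Left analog: (244 - 30) mod 360 = 214°
Right analog: (244 + 30) mod 360 = 274°
Analogous hues = 214° and 274°


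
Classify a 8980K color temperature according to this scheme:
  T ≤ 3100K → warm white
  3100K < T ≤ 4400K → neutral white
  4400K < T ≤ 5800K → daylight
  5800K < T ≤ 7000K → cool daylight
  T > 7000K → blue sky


Temperature: 8980K
8980K > 7000K → blue sky
Classification: blue sky


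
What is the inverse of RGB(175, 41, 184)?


Invert: (255-R, 255-G, 255-B)
R: 255-175 = 80
G: 255-41 = 214
B: 255-184 = 71
= RGB(80, 214, 71)


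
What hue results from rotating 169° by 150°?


New hue = (H + rotation) mod 360
New hue = (169 + 150) mod 360
= 319 mod 360
= 319°


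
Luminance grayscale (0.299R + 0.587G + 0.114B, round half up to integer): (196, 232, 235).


Gray = 0.299×R + 0.587×G + 0.114×B
Gray = 0.299×196 + 0.587×232 + 0.114×235
Gray = 58.604 + 136.184 + 26.790
Gray = 221.578 → round half up → 222
Gray = 222


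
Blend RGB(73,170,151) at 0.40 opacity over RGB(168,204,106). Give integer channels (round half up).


C = α×F + (1-α)×B, with 1-α = 0.60
R: 0.40×73 + 0.60×168 = 29.20 + 100.80 = 130.00 → 130
G: 0.40×170 + 0.60×204 = 68.00 + 122.40 = 190.40 → 190
B: 0.40×151 + 0.60×106 = 60.40 + 63.60 = 124.00 → 124
= RGB(130, 190, 124)


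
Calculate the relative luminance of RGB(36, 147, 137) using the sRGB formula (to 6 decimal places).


Linearize each channel (sRGB transfer function): c = v/255; c_lin = c/12.92 if c ≤ 0.04045, else ((c+0.055)/1.055)^2.4
  R: 36/255 ≈ 0.141176 > 0.04045 → ((0.141176+0.055)/1.055)^2.4 ≈ 0.017642
  G: 147/255 ≈ 0.576471 > 0.04045 → ((0.576471+0.055)/1.055)^2.4 ≈ 0.291771
  B: 137/255 ≈ 0.537255 > 0.04045 → ((0.537255+0.055)/1.055)^2.4 ≈ 0.250158
R_lin = 0.017642, G_lin = 0.291771, B_lin = 0.250158
L = 0.2126×R + 0.7152×G + 0.0722×B
L = 0.2126×0.017642 + 0.7152×0.291771 + 0.0722×0.250158
L ≈ 0.230486


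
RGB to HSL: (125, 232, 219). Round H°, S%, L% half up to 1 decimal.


Normalize: R'=125/255≈0.4902, G'=232/255≈0.9098, B'=219/255≈0.8588
Max=232/255, Min=125/255, Δ=Max-Min=107/255
L = (Max+Min)/2 = (232+125)/510 = 357/510 = 0.7 → L = 70.0%
L > 0.5 → S = Δ/(2-Max-Min) = 107/(510-232-125) = 107/153 = 0.69934… → S = 69.9%
(the 1/255 factors cancel in S and H, so raw channel differences can be used)
Max is G' → H = 60 × ((B-R)/Δ + 2) = 60 × ((219-125)/107 + 2)
  94/107 + 2 = 0.8785… + 2 = 2.8785…
  H = 60 × 2.8785… = 172.710…° → H = 172.7°
= HSL(172.7°, 69.9%, 70.0%)


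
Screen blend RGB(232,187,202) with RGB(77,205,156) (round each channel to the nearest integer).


Screen: C = 255 - (255-A)×(255-B)/255, rounded to nearest integer
R: 255 - (255-232)×(255-77)/255 = 255 - 4094/255 ≈ 255 - 16.055 = 238.945 → 239
G: 255 - (255-187)×(255-205)/255 = 255 - 3400/255 ≈ 255 - 13.333 = 241.667 → 242
B: 255 - (255-202)×(255-156)/255 = 255 - 5247/255 ≈ 255 - 20.576 = 234.424 → 234
= RGB(239, 242, 234)


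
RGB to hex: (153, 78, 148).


R = 153 → 99 (hex)
G = 78 → 4E (hex)
B = 148 → 94 (hex)
Hex = #994E94


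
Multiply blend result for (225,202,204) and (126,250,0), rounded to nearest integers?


Multiply: C = A×B/255, rounded to nearest integer
R: 225×126/255 = 28350/255 ≈ 111.176 → 111
G: 202×250/255 = 50500/255 ≈ 198.039 → 198
B: 204×0/255 = 0/255 ≈ 0.000 → 0
= RGB(111, 198, 0)


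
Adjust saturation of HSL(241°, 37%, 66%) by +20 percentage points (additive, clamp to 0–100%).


Original S = 37%
Adjustment = +20 percentage points
New S = 37 + (20) = 57
Clamp to [0, 100] → 57
= HSL(241°, 57%, 66%)


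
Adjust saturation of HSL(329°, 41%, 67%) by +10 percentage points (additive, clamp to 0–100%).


Original S = 41%
Adjustment = +10 percentage points
New S = 41 + (10) = 51
Clamp to [0, 100] → 51
= HSL(329°, 51%, 67%)


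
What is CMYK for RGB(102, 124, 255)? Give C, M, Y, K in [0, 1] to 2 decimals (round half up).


R'=102/255≈0.4000, G'=124/255≈0.4863, B'=255/255≈1.0000
K = 1 - max(R',G',B') = 1 - 255/255 = 0/255 = 0 → 0.00
(1-R'-K)/(1-K) simplifies to (max-R)/max with max = 255:
C = (255-102)/255 = 153/255 = 0.6 → 0.60
M = (255-124)/255 = 131/255 = 0.51372… → 0.51
Y = (255-255)/255 = 0/255 = 0 → 0.00
= CMYK(0.60, 0.51, 0.00, 0.00)


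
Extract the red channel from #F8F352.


Color: #F8F352
R = F8 = 248
G = F3 = 243
B = 52 = 82
Red = 248


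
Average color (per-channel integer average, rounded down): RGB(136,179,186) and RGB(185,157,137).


Midpoint: each channel = ⌊(C₁+C₂)/2⌋
R: ⌊(136+185)/2⌋ = 160
G: ⌊(179+157)/2⌋ = 168
B: ⌊(186+137)/2⌋ = 161
= RGB(160, 168, 161)


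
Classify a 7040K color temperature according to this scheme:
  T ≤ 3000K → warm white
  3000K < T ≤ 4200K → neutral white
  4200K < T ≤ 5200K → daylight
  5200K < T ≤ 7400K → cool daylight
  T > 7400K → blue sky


Temperature: 7040K
5200K < 7040K ≤ 7400K → cool daylight
Classification: cool daylight


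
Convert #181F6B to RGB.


18 → 24 (R)
1F → 31 (G)
6B → 107 (B)
= RGB(24, 31, 107)


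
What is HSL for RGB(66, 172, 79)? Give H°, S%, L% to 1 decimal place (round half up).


Normalize: R'=66/255≈0.2588, G'=172/255≈0.6745, B'=79/255≈0.3098
Max=172/255, Min=66/255, Δ=Max-Min=106/255
L = (Max+Min)/2 = (172+66)/510 = 238/510 = 0.46666… → L = 46.7%
L ≤ 0.5 → S = Δ/(Max+Min) = 106/(172+66) = 106/238 = 0.44537… → S = 44.5%
(the 1/255 factors cancel in S and H, so raw channel differences can be used)
Max is G' → H = 60 × ((B-R)/Δ + 2) = 60 × ((79-66)/106 + 2)
  13/106 + 2 = 0.1226… + 2 = 2.1226…
  H = 60 × 2.1226… = 127.358…° → H = 127.4°
= HSL(127.4°, 44.5%, 46.7%)


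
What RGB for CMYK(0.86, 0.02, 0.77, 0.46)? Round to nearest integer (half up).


R = 255 × (1-C) × (1-K) = 255 × 0.14 × 0.54 = 19.278 → 19
G = 255 × (1-M) × (1-K) = 255 × 0.98 × 0.54 = 134.946 → 135
B = 255 × (1-Y) × (1-K) = 255 × 0.23 × 0.54 = 31.671 → 32
= RGB(19, 135, 32)


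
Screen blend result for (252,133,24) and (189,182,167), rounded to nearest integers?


Screen: C = 255 - (255-A)×(255-B)/255, rounded to nearest integer
R: 255 - (255-252)×(255-189)/255 = 255 - 198/255 ≈ 255 - 0.776 = 254.224 → 254
G: 255 - (255-133)×(255-182)/255 = 255 - 8906/255 ≈ 255 - 34.925 = 220.075 → 220
B: 255 - (255-24)×(255-167)/255 = 255 - 20328/255 ≈ 255 - 79.718 = 175.282 → 175
= RGB(254, 220, 175)


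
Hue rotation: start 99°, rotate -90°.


New hue = (H + rotation) mod 360
New hue = (99 -90) mod 360
= 9 mod 360
= 9°


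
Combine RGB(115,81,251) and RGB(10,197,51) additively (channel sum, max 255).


Additive: each channel = min(255, C₁+C₂)
R: 115+10 = 125 → 125
G: 81+197 = 278 → 255
B: 251+51 = 302 → 255
= RGB(125, 255, 255)


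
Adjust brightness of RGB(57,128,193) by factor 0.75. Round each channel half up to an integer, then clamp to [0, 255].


Multiply each channel by 0.75, round half up, clamp to [0, 255]
R: 57×0.75 = 42.75 → round → 43
G: 128×0.75 = 96
B: 193×0.75 = 144.75 → round → 145
= RGB(43, 96, 145)


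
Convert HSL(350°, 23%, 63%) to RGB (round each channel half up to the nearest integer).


H=350°, S=0.23, L=0.63
C = (1-|2L-1|)×S = (1-|0.26|)×0.23 = 0.1702
H' = H/60 = 350/60 ≈ 5.8333; X = C×(1-|H' mod 2 - 1|) ≈ 0.0284
m = L - C/2 = 0.63 - 0.0851 = 0.5449
Sector ⌊H'⌋ = 5 → (R',G',B') = (0.1702, 0.0, ≈0.0284)
RGB = ((R'+m)×255, (G'+m)×255, (B'+m)×255) = (182.3505, 138.9495, 146.183)
Round half up → RGB(182, 139, 146)


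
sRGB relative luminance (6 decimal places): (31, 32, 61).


Linearize each channel (sRGB transfer function): c = v/255; c_lin = c/12.92 if c ≤ 0.04045, else ((c+0.055)/1.055)^2.4
  R: 31/255 ≈ 0.121569 > 0.04045 → ((0.121569+0.055)/1.055)^2.4 ≈ 0.013702
  G: 32/255 ≈ 0.125490 > 0.04045 → ((0.125490+0.055)/1.055)^2.4 ≈ 0.014444
  B: 61/255 ≈ 0.239216 > 0.04045 → ((0.239216+0.055)/1.055)^2.4 ≈ 0.046665
R_lin = 0.013702, G_lin = 0.014444, B_lin = 0.046665
L = 0.2126×R + 0.7152×G + 0.0722×B
L = 0.2126×0.013702 + 0.7152×0.014444 + 0.0722×0.046665
L ≈ 0.016613


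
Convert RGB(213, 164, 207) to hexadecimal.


R = 213 → D5 (hex)
G = 164 → A4 (hex)
B = 207 → CF (hex)
Hex = #D5A4CF


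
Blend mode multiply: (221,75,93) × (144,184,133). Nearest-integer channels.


Multiply: C = A×B/255, rounded to nearest integer
R: 221×144/255 = 31824/255 ≈ 124.800 → 125
G: 75×184/255 = 13800/255 ≈ 54.118 → 54
B: 93×133/255 = 12369/255 ≈ 48.506 → 49
= RGB(125, 54, 49)


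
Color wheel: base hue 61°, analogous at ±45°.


Base hue: 61°
Left analog: (61 - 45) mod 360 = 16°
Right analog: (61 + 45) mod 360 = 106°
Analogous hues = 16° and 106°


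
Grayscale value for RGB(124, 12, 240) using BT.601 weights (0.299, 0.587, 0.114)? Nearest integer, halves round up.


Gray = 0.299×R + 0.587×G + 0.114×B
Gray = 0.299×124 + 0.587×12 + 0.114×240
Gray = 37.076 + 7.044 + 27.360
Gray = 71.480 → round half up → 71
Gray = 71


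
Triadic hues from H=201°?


Triadic: equally spaced at 120° intervals
H1 = 201°
H2 = (201 + 120) mod 360 = 321°
H3 = (201 + 240) mod 360 = 81°
Triadic = 201°, 321°, 81°


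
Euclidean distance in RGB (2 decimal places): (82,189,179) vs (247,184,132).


d = √[(R₁-R₂)² + (G₁-G₂)² + (B₁-B₂)²]
d = √[(82-247)² + (189-184)² + (179-132)²]
d = √[27225 + 25 + 2209]
d = √29459
d ≈ 171.64


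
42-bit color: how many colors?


Colors = 2^bits = 2^42
= 4,398,046,511,104 colors


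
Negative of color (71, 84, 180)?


Invert: (255-R, 255-G, 255-B)
R: 255-71 = 184
G: 255-84 = 171
B: 255-180 = 75
= RGB(184, 171, 75)


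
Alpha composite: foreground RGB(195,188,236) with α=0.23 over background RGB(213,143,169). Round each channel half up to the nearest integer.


C = α×F + (1-α)×B, with 1-α = 0.77
R: 0.23×195 + 0.77×213 = 44.85 + 164.01 = 208.86 → 209
G: 0.23×188 + 0.77×143 = 43.24 + 110.11 = 153.35 → 153
B: 0.23×236 + 0.77×169 = 54.28 + 130.13 = 184.41 → 184
= RGB(209, 153, 184)


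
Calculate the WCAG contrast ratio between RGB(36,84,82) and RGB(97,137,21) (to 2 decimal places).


Linearize each sRGB channel c=v/255: c/12.92 if c ≤ 0.04045 else ((c+0.055)/1.055)^2.4
L = 0.2126×R_lin + 0.7152×G_lin + 0.0722×B_lin
Color 1 (36,84,82):
  R=36: 36/255≈0.1412 > 0.04045 → ((0.1412+0.055)/1.055)^2.4 ≈ 0.01764
  G=84: 84/255≈0.3294 > 0.04045 → ((0.3294+0.055)/1.055)^2.4 ≈ 0.08866
  B=82: 82/255≈0.3216 > 0.04045 → ((0.3216+0.055)/1.055)^2.4 ≈ 0.08438
  L1 = 0.2126×0.01764 + 0.7152×0.08866 + 0.0722×0.08438 ≈ 0.07325
Color 2 (97,137,21):
  R=97: 97/255≈0.3804 > 0.04045 → ((0.3804+0.055)/1.055)^2.4 ≈ 0.11954
  G=137: 137/255≈0.5373 > 0.04045 → ((0.5373+0.055)/1.055)^2.4 ≈ 0.25016
  B=21: 21/255≈0.0824 > 0.04045 → ((0.0824+0.055)/1.055)^2.4 ≈ 0.00750
  L2 = 0.2126×0.11954 + 0.7152×0.25016 + 0.0722×0.00750 ≈ 0.20487
Lighter = 0.20487, Darker = 0.07325
Ratio = (L_lighter + 0.05) / (L_darker + 0.05)
Ratio = (0.20487 + 0.05) / (0.07325 + 0.05) = 0.25487 / 0.12325 ≈ 2.0679
Ratio ≈ 2.07:1


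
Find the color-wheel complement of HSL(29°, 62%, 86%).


Complement = opposite side of color wheel = hue + 180°
H' = (29 + 180) mod 360 = 209°
S and L unchanged.
= HSL(209°, 62%, 86%)


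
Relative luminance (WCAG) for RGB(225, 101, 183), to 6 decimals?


Linearize each channel (sRGB transfer function): c = v/255; c_lin = c/12.92 if c ≤ 0.04045, else ((c+0.055)/1.055)^2.4
  R: 225/255 ≈ 0.882353 > 0.04045 → ((0.882353+0.055)/1.055)^2.4 ≈ 0.752942
  G: 101/255 ≈ 0.396078 > 0.04045 → ((0.396078+0.055)/1.055)^2.4 ≈ 0.130136
  B: 183/255 ≈ 0.717647 > 0.04045 → ((0.717647+0.055)/1.055)^2.4 ≈ 0.473531
R_lin = 0.752942, G_lin = 0.130136, B_lin = 0.473531
L = 0.2126×R + 0.7152×G + 0.0722×B
L = 0.2126×0.752942 + 0.7152×0.130136 + 0.0722×0.473531
L ≈ 0.287338


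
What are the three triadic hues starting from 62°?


Triadic: equally spaced at 120° intervals
H1 = 62°
H2 = (62 + 120) mod 360 = 182°
H3 = (62 + 240) mod 360 = 302°
Triadic = 62°, 182°, 302°


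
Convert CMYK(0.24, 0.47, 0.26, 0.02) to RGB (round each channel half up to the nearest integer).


R = 255 × (1-C) × (1-K) = 255 × 0.76 × 0.98 = 189.924 → 190
G = 255 × (1-M) × (1-K) = 255 × 0.53 × 0.98 = 132.447 → 132
B = 255 × (1-Y) × (1-K) = 255 × 0.74 × 0.98 = 184.926 → 185
= RGB(190, 132, 185)


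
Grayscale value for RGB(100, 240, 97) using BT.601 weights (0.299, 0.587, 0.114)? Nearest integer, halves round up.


Gray = 0.299×R + 0.587×G + 0.114×B
Gray = 0.299×100 + 0.587×240 + 0.114×97
Gray = 29.900 + 140.880 + 11.058
Gray = 181.838 → round half up → 182
Gray = 182


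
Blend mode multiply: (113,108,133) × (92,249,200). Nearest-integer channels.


Multiply: C = A×B/255, rounded to nearest integer
R: 113×92/255 = 10396/255 ≈ 40.769 → 41
G: 108×249/255 = 26892/255 ≈ 105.459 → 105
B: 133×200/255 = 26600/255 ≈ 104.314 → 104
= RGB(41, 105, 104)


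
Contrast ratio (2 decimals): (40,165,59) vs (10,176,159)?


Linearize each sRGB channel c=v/255: c/12.92 if c ≤ 0.04045 else ((c+0.055)/1.055)^2.4
L = 0.2126×R_lin + 0.7152×G_lin + 0.0722×B_lin
Color 1 (40,165,59):
  R=40: 40/255≈0.1569 > 0.04045 → ((0.1569+0.055)/1.055)^2.4 ≈ 0.02122
  G=165: 165/255≈0.6471 > 0.04045 → ((0.6471+0.055)/1.055)^2.4 ≈ 0.37626
  B=59: 59/255≈0.2314 > 0.04045 → ((0.2314+0.055)/1.055)^2.4 ≈ 0.04374
  L1 = 0.2126×0.02122 + 0.7152×0.37626 + 0.0722×0.04374 ≈ 0.27677
Color 2 (10,176,159):
  R=10: 10/255≈0.0392 ≤ 0.04045 → 0.0392/12.92 ≈ 0.00304
  G=176: 176/255≈0.6902 > 0.04045 → ((0.6902+0.055)/1.055)^2.4 ≈ 0.43415
  B=159: 159/255≈0.6235 > 0.04045 → ((0.6235+0.055)/1.055)^2.4 ≈ 0.34670
  L2 = 0.2126×0.00304 + 0.7152×0.43415 + 0.0722×0.34670 ≈ 0.33618
Lighter = 0.33618, Darker = 0.27677
Ratio = (L_lighter + 0.05) / (L_darker + 0.05)
Ratio = (0.33618 + 0.05) / (0.27677 + 0.05) = 0.38618 / 0.32677 ≈ 1.1818
Ratio ≈ 1.18:1


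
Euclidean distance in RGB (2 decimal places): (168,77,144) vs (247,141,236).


d = √[(R₁-R₂)² + (G₁-G₂)² + (B₁-B₂)²]
d = √[(168-247)² + (77-141)² + (144-236)²]
d = √[6241 + 4096 + 8464]
d = √18801
d ≈ 137.12


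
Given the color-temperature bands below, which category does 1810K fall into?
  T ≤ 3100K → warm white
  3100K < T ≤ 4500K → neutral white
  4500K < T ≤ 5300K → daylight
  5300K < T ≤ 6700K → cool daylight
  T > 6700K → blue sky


Temperature: 1810K
1810K ≤ 3100K → warm white
Classification: warm white


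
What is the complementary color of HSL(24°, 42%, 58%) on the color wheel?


Complement = opposite side of color wheel = hue + 180°
H' = (24 + 180) mod 360 = 204°
S and L unchanged.
= HSL(204°, 42%, 58%)


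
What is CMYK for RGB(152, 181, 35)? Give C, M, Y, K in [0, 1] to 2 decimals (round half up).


R'=152/255≈0.5961, G'=181/255≈0.7098, B'=35/255≈0.1373
K = 1 - max(R',G',B') = 1 - 181/255 = 74/255 = 0.29019… → 0.29
(1-R'-K)/(1-K) simplifies to (max-R)/max with max = 181:
C = (181-152)/181 = 29/181 = 0.16022… → 0.16
M = (181-181)/181 = 0/181 = 0 → 0.00
Y = (181-35)/181 = 146/181 = 0.80662… → 0.81
= CMYK(0.16, 0.00, 0.81, 0.29)


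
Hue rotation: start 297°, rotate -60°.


New hue = (H + rotation) mod 360
New hue = (297 -60) mod 360
= 237 mod 360
= 237°


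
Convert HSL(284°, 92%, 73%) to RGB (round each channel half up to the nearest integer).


H=284°, S=0.92, L=0.73
C = (1-|2L-1|)×S = (1-|0.46|)×0.92 = 0.4968
H' = H/60 = 284/60 ≈ 4.7333; X = C×(1-|H' mod 2 - 1|) = 0.36432
m = L - C/2 = 0.73 - 0.2484 = 0.4816
Sector ⌊H'⌋ = 4 → (R',G',B') = (0.36432, 0.0, 0.4968)
RGB = ((R'+m)×255, (G'+m)×255, (B'+m)×255) = (215.7096, 122.808, 249.492)
Round half up → RGB(216, 123, 249)


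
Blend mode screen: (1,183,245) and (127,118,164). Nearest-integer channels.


Screen: C = 255 - (255-A)×(255-B)/255, rounded to nearest integer
R: 255 - (255-1)×(255-127)/255 = 255 - 32512/255 ≈ 255 - 127.498 = 127.502 → 128
G: 255 - (255-183)×(255-118)/255 = 255 - 9864/255 ≈ 255 - 38.682 = 216.318 → 216
B: 255 - (255-245)×(255-164)/255 = 255 - 910/255 ≈ 255 - 3.569 = 251.431 → 251
= RGB(128, 216, 251)


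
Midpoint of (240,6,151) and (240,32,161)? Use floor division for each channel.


Midpoint: each channel = ⌊(C₁+C₂)/2⌋
R: ⌊(240+240)/2⌋ = 240
G: ⌊(6+32)/2⌋ = 19
B: ⌊(151+161)/2⌋ = 156
= RGB(240, 19, 156)


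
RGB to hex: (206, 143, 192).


R = 206 → CE (hex)
G = 143 → 8F (hex)
B = 192 → C0 (hex)
Hex = #CE8FC0


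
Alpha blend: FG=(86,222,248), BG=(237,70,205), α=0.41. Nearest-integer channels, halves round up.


C = α×F + (1-α)×B, with 1-α = 0.59
R: 0.41×86 + 0.59×237 = 35.26 + 139.83 = 175.09 → 175
G: 0.41×222 + 0.59×70 = 91.02 + 41.30 = 132.32 → 132
B: 0.41×248 + 0.59×205 = 101.68 + 120.95 = 222.63 → 223
= RGB(175, 132, 223)


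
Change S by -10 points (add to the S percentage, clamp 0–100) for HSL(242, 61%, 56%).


Original S = 61%
Adjustment = -10 percentage points
New S = 61 + (-10) = 51
Clamp to [0, 100] → 51
= HSL(242°, 51%, 56%)


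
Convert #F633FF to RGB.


F6 → 246 (R)
33 → 51 (G)
FF → 255 (B)
= RGB(246, 51, 255)


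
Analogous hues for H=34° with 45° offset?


Base hue: 34°
Left analog: (34 - 45) mod 360 = 349°
Right analog: (34 + 45) mod 360 = 79°
Analogous hues = 349° and 79°


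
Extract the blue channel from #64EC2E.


Color: #64EC2E
R = 64 = 100
G = EC = 236
B = 2E = 46
Blue = 46


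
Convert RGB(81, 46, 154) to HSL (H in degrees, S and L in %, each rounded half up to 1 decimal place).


Normalize: R'=81/255≈0.3176, G'=46/255≈0.1804, B'=154/255≈0.6039
Max=154/255, Min=46/255, Δ=Max-Min=108/255
L = (Max+Min)/2 = (154+46)/510 = 200/510 = 0.39215… → L = 39.2%
L ≤ 0.5 → S = Δ/(Max+Min) = 108/(154+46) = 108/200 = 0.54 → S = 54.0%
(the 1/255 factors cancel in S and H, so raw channel differences can be used)
Max is B' → H = 60 × ((R-G)/Δ + 4) = 60 × ((81-46)/108 + 4)
  35/108 + 4 = 0.3240… + 4 = 4.3240…
  H = 60 × 4.3240… = 259.444…° → H = 259.4°
= HSL(259.4°, 54.0%, 39.2%)


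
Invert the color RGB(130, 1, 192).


Invert: (255-R, 255-G, 255-B)
R: 255-130 = 125
G: 255-1 = 254
B: 255-192 = 63
= RGB(125, 254, 63)


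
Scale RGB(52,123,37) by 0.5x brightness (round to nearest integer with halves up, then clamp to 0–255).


Multiply each channel by 0.5, round half up, clamp to [0, 255]
R: 52×0.5 = 26
G: 123×0.5 = 61.5 → round → 62
B: 37×0.5 = 18.5 → round → 19
= RGB(26, 62, 19)


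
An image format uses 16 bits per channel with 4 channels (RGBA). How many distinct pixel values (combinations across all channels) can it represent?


Total bits = 16 bits/channel × 4 channels = 64 bits
Distinct pixel values = 2^64
= 18,446,744,073,709,551,616 pixel values


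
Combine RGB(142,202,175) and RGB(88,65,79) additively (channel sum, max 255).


Additive: each channel = min(255, C₁+C₂)
R: 142+88 = 230 → 230
G: 202+65 = 267 → 255
B: 175+79 = 254 → 254
= RGB(230, 255, 254)


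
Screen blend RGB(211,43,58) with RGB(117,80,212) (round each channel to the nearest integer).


Screen: C = 255 - (255-A)×(255-B)/255, rounded to nearest integer
R: 255 - (255-211)×(255-117)/255 = 255 - 6072/255 ≈ 255 - 23.812 = 231.188 → 231
G: 255 - (255-43)×(255-80)/255 = 255 - 37100/255 ≈ 255 - 145.490 = 109.510 → 110
B: 255 - (255-58)×(255-212)/255 = 255 - 8471/255 ≈ 255 - 33.220 = 221.780 → 222
= RGB(231, 110, 222)


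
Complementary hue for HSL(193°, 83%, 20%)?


Complement = opposite side of color wheel = hue + 180°
H' = (193 + 180) mod 360 = 13°
S and L unchanged.
= HSL(13°, 83%, 20%)


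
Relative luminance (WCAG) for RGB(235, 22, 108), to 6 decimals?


Linearize each channel (sRGB transfer function): c = v/255; c_lin = c/12.92 if c ≤ 0.04045, else ((c+0.055)/1.055)^2.4
  R: 235/255 ≈ 0.921569 > 0.04045 → ((0.921569+0.055)/1.055)^2.4 ≈ 0.830770
  G: 22/255 ≈ 0.086275 > 0.04045 → ((0.086275+0.055)/1.055)^2.4 ≈ 0.008023
  B: 108/255 ≈ 0.423529 > 0.04045 → ((0.423529+0.055)/1.055)^2.4 ≈ 0.149960
R_lin = 0.830770, G_lin = 0.008023, B_lin = 0.149960
L = 0.2126×R + 0.7152×G + 0.0722×B
L = 0.2126×0.830770 + 0.7152×0.008023 + 0.0722×0.149960
L ≈ 0.193187
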